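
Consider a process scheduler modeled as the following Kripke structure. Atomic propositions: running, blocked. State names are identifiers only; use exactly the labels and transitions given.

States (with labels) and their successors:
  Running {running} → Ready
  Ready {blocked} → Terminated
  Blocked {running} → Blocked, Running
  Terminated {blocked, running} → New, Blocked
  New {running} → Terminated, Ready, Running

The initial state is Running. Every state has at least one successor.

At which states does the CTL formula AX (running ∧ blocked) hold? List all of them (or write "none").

{Ready}

States satisfying running ∧ blocked: {Terminated}.
States satisfying AX (running ∧ blocked): {Ready}.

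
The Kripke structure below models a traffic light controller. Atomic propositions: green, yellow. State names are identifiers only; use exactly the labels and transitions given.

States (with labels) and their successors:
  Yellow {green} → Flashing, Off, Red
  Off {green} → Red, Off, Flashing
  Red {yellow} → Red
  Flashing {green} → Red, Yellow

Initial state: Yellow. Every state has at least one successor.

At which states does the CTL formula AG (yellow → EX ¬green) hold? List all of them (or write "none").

States satisfying yellow → EX ¬green: {Yellow, Off, Red, Flashing}.
States satisfying AG (yellow → EX ¬green): {Yellow, Off, Red, Flashing}.

{Yellow, Off, Red, Flashing}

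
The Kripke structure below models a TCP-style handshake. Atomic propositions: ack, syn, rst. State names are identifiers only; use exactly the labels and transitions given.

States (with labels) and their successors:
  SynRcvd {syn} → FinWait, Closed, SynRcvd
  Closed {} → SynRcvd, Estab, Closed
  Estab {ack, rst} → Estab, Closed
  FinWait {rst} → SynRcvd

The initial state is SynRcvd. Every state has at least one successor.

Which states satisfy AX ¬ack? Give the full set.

States satisfying ¬ack: {SynRcvd, Closed, FinWait}.
States satisfying AX ¬ack: {SynRcvd, FinWait}.

{SynRcvd, FinWait}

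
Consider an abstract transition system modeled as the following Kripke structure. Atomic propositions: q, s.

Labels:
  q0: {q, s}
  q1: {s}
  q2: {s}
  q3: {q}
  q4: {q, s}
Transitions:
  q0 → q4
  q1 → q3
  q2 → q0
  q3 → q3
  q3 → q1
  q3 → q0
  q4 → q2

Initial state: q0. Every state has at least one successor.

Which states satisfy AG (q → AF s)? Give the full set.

States satisfying q → AF s: {q0, q1, q2, q4}.
States satisfying AG (q → AF s): {q0, q2, q4}.

{q0, q2, q4}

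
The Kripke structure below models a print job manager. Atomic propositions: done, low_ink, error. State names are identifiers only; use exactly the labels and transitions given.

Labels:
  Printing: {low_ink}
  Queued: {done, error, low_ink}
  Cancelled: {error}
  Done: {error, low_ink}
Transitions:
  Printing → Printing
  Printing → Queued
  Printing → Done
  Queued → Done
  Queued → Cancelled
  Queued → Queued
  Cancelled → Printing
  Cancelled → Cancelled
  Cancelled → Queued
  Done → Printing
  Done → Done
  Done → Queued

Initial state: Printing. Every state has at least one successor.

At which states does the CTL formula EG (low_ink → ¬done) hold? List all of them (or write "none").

States satisfying low_ink → ¬done: {Printing, Cancelled, Done}.
States satisfying EG (low_ink → ¬done): {Printing, Cancelled, Done}.

{Printing, Cancelled, Done}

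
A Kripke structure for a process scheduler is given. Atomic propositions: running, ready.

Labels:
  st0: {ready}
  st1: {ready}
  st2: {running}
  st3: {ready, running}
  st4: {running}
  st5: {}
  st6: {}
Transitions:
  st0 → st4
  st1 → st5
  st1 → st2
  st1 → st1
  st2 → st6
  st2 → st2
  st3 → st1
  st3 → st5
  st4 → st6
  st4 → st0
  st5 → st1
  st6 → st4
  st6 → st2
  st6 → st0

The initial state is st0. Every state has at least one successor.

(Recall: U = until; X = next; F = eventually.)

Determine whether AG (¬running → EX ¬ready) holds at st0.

Yes

States satisfying ¬running → EX ¬ready: {st0, st1, st2, st3, st4, st6}.
States satisfying AG (¬running → EX ¬ready): {st0, st2, st4, st6}.
Every state reachable from st0 satisfies ¬running → EX ¬ready.
st0 ∈ Sat(AG (¬running → EX ¬ready)).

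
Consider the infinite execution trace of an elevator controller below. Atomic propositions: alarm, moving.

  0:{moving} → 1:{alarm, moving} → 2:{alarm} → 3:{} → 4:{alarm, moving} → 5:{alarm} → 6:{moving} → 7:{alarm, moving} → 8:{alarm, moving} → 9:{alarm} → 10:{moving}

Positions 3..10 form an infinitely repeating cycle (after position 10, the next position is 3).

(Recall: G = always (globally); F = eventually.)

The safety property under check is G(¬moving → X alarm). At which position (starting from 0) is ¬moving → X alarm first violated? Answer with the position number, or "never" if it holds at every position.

Check ¬moving → X alarm at each position in order: 0 ✓, 1 ✓.
At position 2 the labels are {alarm} and the next position 3 has {}, so ¬moving → X alarm is false there. This is the first violation.

2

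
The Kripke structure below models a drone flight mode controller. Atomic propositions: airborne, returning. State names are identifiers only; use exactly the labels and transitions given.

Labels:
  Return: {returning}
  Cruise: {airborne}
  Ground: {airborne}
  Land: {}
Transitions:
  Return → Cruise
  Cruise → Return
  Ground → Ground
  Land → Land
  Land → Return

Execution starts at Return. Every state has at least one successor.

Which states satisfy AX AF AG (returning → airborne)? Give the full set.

States satisfying AF AG (returning → airborne): {Ground}.
States satisfying AX AF AG (returning → airborne): {Ground}.

{Ground}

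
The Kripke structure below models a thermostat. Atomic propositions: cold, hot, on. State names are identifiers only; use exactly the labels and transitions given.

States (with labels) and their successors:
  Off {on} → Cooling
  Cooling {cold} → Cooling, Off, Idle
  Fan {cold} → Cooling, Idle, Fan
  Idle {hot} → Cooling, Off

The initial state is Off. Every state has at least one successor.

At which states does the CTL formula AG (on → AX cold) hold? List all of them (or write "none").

{Off, Cooling, Fan, Idle}

States satisfying on → AX cold: {Off, Cooling, Fan, Idle}.
States satisfying AG (on → AX cold): {Off, Cooling, Fan, Idle}.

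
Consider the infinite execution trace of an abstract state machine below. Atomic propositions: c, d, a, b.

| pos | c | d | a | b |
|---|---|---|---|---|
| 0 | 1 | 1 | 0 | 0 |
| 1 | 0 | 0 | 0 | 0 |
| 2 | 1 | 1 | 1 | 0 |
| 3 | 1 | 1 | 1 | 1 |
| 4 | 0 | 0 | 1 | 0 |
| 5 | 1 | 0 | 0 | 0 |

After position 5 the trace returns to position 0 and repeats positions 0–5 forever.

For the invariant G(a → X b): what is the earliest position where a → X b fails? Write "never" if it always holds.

Check a → X b at each position in order: 0 ✓, 1 ✓, 2 ✓.
At position 3 the labels are {a, b, c, d} and the next position 4 has {a}, so a → X b is false there. This is the first violation.

3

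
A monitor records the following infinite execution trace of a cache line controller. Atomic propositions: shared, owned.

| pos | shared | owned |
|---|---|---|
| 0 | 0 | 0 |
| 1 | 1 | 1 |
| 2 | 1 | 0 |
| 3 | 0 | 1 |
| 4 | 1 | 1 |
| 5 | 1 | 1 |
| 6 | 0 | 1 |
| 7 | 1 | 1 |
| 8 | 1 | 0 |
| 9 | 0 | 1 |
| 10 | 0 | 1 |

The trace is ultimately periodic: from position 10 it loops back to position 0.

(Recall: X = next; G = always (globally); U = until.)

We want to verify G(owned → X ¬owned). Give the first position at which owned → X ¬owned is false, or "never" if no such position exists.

Check owned → X ¬owned at each position in order: 0 ✓, 1 ✓, 2 ✓.
At position 3 the labels are {owned} and the next position 4 has {owned, shared}, so owned → X ¬owned is false there. This is the first violation.

3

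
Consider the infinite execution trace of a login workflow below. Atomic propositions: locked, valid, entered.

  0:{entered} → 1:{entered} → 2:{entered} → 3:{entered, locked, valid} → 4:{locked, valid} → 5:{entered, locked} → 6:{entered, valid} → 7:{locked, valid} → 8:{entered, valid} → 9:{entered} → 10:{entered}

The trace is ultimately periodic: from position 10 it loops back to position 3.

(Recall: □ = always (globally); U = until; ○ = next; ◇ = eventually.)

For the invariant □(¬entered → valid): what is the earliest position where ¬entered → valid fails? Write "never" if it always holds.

¬entered → valid holds at every position 0..10, and those are all the positions the trace ever visits, so the invariant □(¬entered → valid) is never violated.

never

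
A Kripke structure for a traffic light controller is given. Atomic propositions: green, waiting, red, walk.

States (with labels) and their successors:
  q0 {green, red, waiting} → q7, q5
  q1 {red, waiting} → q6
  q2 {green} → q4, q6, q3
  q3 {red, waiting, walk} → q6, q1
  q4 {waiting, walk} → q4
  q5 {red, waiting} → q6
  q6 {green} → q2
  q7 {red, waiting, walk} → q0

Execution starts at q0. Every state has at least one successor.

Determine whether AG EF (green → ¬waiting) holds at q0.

States satisfying EF (green → ¬waiting): {q0, q1, q2, q3, q4, q5, q6, q7}.
States satisfying AG EF (green → ¬waiting): {q0, q1, q2, q3, q4, q5, q6, q7}.
Every state reachable from q0 satisfies EF (green → ¬waiting).
q0 ∈ Sat(AG EF (green → ¬waiting)).

Holds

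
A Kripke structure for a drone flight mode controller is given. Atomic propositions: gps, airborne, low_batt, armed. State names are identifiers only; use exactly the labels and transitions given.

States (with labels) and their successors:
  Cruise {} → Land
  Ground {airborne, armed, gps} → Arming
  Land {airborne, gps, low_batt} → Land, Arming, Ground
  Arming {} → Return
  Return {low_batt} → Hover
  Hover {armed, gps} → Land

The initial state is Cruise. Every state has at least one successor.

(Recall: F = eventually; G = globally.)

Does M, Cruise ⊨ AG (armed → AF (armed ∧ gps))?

States satisfying armed → AF (armed ∧ gps): {Cruise, Ground, Land, Arming, Return, Hover}.
States satisfying AG (armed → AF (armed ∧ gps)): {Cruise, Ground, Land, Arming, Return, Hover}.
Every state reachable from Cruise satisfies armed → AF (armed ∧ gps).
Cruise ∈ Sat(AG (armed → AF (armed ∧ gps))).

Holds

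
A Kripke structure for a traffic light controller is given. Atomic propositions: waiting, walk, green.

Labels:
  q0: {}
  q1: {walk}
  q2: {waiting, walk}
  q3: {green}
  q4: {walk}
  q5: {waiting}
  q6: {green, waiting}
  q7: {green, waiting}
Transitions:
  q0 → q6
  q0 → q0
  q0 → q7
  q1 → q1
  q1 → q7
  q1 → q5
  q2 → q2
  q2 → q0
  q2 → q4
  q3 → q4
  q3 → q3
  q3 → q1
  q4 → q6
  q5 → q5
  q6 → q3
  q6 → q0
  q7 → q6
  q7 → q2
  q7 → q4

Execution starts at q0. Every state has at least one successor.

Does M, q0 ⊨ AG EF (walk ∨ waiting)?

States satisfying EF (walk ∨ waiting): {q0, q1, q2, q3, q4, q5, q6, q7}.
States satisfying AG EF (walk ∨ waiting): {q0, q1, q2, q3, q4, q5, q6, q7}.
Every state reachable from q0 satisfies EF (walk ∨ waiting).
q0 ∈ Sat(AG EF (walk ∨ waiting)).

Yes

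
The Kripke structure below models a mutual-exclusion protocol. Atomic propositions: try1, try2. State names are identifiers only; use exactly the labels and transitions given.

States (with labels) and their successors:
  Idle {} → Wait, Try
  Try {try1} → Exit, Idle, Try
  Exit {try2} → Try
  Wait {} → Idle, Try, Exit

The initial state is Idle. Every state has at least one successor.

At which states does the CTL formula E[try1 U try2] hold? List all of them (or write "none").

{Try, Exit}

States satisfying try1: {Try}.
States satisfying try2: {Exit}.
States satisfying E[try1 U try2]: {Try, Exit}.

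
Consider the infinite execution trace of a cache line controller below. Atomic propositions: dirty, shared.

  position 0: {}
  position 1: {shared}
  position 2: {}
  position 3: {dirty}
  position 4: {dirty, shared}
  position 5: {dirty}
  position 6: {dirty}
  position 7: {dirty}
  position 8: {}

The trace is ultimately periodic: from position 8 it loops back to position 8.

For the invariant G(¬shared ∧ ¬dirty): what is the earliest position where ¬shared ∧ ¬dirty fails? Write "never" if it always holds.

1

Check ¬shared ∧ ¬dirty at each position in order: 0 ✓.
At position 1 the labels are {shared}, so ¬shared ∧ ¬dirty is false there. This is the first violation.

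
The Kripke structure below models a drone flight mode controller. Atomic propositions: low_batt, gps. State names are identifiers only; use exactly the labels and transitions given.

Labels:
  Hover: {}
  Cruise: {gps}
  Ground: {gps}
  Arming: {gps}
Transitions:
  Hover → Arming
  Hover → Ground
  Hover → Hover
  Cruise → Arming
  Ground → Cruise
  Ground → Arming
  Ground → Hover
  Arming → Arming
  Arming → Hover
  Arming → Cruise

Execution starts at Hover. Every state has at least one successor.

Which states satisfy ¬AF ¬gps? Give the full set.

{Cruise, Ground, Arming}

States satisfying ¬gps: {Hover}.
States satisfying AF ¬gps: {Hover}.
States satisfying ¬AF ¬gps: {Cruise, Ground, Arming}.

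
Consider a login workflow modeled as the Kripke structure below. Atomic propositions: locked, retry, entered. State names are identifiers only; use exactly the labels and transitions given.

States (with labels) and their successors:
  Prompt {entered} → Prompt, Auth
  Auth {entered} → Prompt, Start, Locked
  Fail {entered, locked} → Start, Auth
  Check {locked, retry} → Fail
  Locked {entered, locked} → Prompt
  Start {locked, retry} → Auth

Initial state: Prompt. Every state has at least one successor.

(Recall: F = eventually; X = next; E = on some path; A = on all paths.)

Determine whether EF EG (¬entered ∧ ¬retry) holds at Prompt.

States satisfying EG (¬entered ∧ ¬retry): ∅.
States satisfying EF EG (¬entered ∧ ¬retry): ∅.
No suitable path/successor from Prompt witnesses the formula.
Prompt ∉ Sat(EF EG (¬entered ∧ ¬retry)).

Violated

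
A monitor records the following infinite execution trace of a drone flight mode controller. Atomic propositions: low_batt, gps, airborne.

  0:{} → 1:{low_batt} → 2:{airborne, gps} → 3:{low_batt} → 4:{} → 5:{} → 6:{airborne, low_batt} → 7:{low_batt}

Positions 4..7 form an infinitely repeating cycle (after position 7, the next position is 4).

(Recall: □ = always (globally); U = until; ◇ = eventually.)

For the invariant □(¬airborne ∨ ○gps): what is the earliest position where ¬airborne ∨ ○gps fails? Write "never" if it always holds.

Check ¬airborne ∨ ○gps at each position in order: 0 ✓, 1 ✓.
At position 2 the labels are {airborne, gps} and the next position 3 has {low_batt}, so ¬airborne ∨ ○gps is false there. This is the first violation.

2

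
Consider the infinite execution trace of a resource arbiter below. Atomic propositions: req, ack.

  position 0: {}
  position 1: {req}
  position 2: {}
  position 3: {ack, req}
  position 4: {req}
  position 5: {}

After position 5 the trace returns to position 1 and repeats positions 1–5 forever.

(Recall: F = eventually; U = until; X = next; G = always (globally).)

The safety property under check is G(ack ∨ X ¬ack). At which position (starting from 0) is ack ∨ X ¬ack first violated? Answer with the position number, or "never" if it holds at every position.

2

Check ack ∨ X ¬ack at each position in order: 0 ✓, 1 ✓.
At position 2 the labels are {} and the next position 3 has {ack, req}, so ack ∨ X ¬ack is false there. This is the first violation.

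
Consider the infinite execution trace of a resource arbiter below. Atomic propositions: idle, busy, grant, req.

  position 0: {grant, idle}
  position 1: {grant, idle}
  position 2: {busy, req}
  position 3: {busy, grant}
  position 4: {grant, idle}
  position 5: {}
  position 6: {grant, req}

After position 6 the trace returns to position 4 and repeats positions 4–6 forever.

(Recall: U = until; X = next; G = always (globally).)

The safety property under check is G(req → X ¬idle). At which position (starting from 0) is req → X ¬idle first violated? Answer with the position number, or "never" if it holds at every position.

6

Check req → X ¬idle at each position in order: 0 ✓, 1 ✓, 2 ✓, 3 ✓, 4 ✓, 5 ✓.
At position 6 the labels are {grant, req} and the next position 4 has {grant, idle}, so req → X ¬idle is false there. This is the first violation.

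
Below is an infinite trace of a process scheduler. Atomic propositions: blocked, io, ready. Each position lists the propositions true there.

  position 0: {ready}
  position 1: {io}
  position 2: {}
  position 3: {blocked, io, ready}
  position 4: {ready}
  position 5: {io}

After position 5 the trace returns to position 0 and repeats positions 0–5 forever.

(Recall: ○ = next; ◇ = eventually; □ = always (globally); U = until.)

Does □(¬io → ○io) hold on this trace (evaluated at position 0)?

Yes

¬io → ○io holds at every position 0..5, and those are all positions ever visited, so □(¬io → ○io) holds.
Positions where ¬io holds: 0, 2, 4.
Check ○io at each: 0→ok, 2→ok, 4→ok.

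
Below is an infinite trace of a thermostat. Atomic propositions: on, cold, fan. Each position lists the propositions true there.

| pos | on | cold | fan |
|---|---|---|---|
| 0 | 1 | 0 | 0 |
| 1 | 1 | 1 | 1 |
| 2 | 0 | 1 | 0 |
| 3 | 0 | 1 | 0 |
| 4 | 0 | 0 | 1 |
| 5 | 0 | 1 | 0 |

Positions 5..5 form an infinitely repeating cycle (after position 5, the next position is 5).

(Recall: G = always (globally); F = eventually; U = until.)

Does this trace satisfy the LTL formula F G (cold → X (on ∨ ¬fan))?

G (cold → X (on ∨ ¬fan)) holds at position 4, which is reachable from 0, so F G (cold → X (on ∨ ¬fan)) holds.

Satisfied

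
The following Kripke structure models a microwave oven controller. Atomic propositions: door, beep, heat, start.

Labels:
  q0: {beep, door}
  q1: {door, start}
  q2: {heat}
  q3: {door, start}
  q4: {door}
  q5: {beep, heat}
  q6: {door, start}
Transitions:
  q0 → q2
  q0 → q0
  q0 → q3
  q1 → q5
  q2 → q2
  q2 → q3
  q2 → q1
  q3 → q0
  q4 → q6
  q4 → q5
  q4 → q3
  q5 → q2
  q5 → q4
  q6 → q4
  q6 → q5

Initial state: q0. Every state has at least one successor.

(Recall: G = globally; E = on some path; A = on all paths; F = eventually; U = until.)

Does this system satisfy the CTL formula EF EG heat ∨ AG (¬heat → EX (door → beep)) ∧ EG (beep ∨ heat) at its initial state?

Yes

States satisfying EG heat: {q2, q5}.
States satisfying EF EG heat: {q0, q1, q2, q3, q4, q5, q6}.
States satisfying ¬heat → EX (door → beep): {q0, q1, q2, q3, q4, q5, q6}.
States satisfying AG (¬heat → EX (door → beep)): {q0, q1, q2, q3, q4, q5, q6}.
States satisfying beep ∨ heat: {q0, q2, q5}.
States satisfying EG (beep ∨ heat): {q0, q2, q5}.
States satisfying AG (¬heat → EX (door → beep)) ∧ EG (beep ∨ heat): {q0, q2, q5}.
States satisfying EF EG heat ∨ AG (¬heat → EX (door → beep)) ∧ EG (beep ∨ heat): {q0, q1, q2, q3, q4, q5, q6}.
q0 ∈ Sat(EF EG heat ∨ AG (¬heat → EX (door → beep)) ∧ EG (beep ∨ heat)).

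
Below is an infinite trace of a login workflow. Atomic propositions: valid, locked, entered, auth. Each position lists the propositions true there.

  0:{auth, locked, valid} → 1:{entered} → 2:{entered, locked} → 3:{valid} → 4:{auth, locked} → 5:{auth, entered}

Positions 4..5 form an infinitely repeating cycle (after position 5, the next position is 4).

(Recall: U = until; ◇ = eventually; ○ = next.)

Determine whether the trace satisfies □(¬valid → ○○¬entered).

Does not hold

¬valid → ○○¬entered must hold at every position from 0 onward. It fails at position 5, so □(¬valid → ○○¬entered) is false.
Positions where ¬valid holds: 1, 2, 4, 5.
Check ○○¬entered at each: 1→ok, 2→ok, 4→ok, 5→fails.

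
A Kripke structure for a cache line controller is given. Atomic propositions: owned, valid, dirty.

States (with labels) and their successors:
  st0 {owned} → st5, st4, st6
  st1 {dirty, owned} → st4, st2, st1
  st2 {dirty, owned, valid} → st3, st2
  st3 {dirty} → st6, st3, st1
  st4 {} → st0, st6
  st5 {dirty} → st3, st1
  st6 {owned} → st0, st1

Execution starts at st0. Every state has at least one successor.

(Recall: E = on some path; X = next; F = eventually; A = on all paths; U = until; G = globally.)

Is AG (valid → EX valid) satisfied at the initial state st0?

Holds

States satisfying valid → EX valid: {st0, st1, st2, st3, st4, st5, st6}.
States satisfying AG (valid → EX valid): {st0, st1, st2, st3, st4, st5, st6}.
Every state reachable from st0 satisfies valid → EX valid.
st0 ∈ Sat(AG (valid → EX valid)).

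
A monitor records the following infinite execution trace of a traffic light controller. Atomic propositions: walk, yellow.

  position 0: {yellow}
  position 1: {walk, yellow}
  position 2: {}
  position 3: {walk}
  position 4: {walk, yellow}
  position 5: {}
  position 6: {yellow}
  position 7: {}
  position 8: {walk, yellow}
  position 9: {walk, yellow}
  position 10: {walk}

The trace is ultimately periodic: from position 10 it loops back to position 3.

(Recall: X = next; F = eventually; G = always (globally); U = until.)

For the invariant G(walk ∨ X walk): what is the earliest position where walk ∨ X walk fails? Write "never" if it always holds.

Check walk ∨ X walk at each position in order: 0 ✓, 1 ✓, 2 ✓, 3 ✓, 4 ✓.
At position 5 the labels are {} and the next position 6 has {yellow}, so walk ∨ X walk is false there. This is the first violation.

5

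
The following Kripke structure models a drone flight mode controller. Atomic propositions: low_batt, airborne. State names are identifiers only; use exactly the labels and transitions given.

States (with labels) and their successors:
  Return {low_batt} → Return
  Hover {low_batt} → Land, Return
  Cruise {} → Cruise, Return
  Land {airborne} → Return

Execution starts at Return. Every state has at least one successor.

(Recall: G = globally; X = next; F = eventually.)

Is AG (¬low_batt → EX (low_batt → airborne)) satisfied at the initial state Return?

Yes

States satisfying ¬low_batt → EX (low_batt → airborne): {Return, Hover, Cruise}.
States satisfying AG (¬low_batt → EX (low_batt → airborne)): {Return, Cruise}.
Every state reachable from Return satisfies ¬low_batt → EX (low_batt → airborne).
Return ∈ Sat(AG (¬low_batt → EX (low_batt → airborne))).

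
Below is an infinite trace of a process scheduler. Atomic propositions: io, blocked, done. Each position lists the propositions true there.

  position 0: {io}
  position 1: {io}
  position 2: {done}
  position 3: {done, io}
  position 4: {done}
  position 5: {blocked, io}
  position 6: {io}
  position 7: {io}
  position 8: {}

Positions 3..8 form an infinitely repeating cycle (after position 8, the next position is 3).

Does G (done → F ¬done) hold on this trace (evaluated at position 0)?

Holds

done → F ¬done holds at every position 0..8, and those are all positions ever visited, so G (done → F ¬done) holds.
Positions where done holds: 2, 3, 4.
Check F ¬done at each: 2→ok, 3→ok, 4→ok.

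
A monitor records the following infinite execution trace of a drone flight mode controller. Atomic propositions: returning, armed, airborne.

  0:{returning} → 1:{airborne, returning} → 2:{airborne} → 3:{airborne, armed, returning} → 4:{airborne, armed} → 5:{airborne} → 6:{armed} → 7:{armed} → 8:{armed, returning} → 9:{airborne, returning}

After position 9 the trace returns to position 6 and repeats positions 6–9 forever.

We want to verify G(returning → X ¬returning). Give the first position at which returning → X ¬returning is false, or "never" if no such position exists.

0

At position 0 the labels are {returning} and the next position 1 has {airborne, returning}, so returning → X ¬returning is false there. This is the first violation.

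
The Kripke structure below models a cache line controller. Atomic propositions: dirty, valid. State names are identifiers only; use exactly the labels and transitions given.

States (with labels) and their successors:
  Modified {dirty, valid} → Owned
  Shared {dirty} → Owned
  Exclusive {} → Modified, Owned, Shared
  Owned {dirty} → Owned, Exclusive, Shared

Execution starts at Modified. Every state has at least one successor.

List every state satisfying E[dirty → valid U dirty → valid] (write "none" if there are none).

States satisfying dirty → valid: {Modified, Exclusive}.
States satisfying E[dirty → valid U dirty → valid]: {Modified, Exclusive}.

{Modified, Exclusive}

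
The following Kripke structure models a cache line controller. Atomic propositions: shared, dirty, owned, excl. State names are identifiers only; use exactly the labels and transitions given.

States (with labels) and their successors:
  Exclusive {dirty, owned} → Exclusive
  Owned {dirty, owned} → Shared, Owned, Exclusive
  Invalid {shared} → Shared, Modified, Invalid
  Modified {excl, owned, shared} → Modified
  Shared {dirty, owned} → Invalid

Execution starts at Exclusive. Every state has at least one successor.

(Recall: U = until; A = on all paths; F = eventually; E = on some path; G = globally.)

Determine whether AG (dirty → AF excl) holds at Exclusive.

States satisfying dirty → AF excl: {Invalid, Modified}.
States satisfying AG (dirty → AF excl): {Modified}.
Exclusive is reachable from Exclusive and violates dirty → AF excl, so AG fails at Exclusive.
Exclusive ∉ Sat(AG (dirty → AF excl)).

Does not hold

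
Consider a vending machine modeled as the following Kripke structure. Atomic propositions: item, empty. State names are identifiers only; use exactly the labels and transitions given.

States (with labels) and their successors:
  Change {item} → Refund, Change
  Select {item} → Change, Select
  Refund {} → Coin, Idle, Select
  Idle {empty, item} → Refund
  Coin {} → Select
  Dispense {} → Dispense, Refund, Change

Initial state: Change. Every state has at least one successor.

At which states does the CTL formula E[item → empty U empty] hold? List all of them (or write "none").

States satisfying item → empty: {Refund, Idle, Coin, Dispense}.
States satisfying empty: {Idle}.
States satisfying E[item → empty U empty]: {Refund, Idle, Dispense}.

{Refund, Idle, Dispense}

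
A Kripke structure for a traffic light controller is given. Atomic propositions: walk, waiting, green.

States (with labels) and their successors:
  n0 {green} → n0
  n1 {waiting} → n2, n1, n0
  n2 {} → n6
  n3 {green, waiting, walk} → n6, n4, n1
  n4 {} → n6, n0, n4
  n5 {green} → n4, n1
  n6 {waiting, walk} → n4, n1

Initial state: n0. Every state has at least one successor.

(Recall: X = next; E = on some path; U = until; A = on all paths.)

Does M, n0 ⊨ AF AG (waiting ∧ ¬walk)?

States satisfying AG (waiting ∧ ¬walk): ∅.
States satisfying AF AG (waiting ∧ ¬walk): ∅.
There is a path from n0 along which AG (waiting ∧ ¬walk) never holds.
n0 ∉ Sat(AF AG (waiting ∧ ¬walk)).

No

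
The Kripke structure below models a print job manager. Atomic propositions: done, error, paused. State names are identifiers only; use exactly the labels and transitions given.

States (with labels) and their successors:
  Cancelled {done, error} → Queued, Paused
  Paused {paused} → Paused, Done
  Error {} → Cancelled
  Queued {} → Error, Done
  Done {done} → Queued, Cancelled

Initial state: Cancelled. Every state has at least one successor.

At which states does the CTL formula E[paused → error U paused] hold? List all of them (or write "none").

{Cancelled, Paused, Error, Queued, Done}

States satisfying paused → error: {Cancelled, Error, Queued, Done}.
States satisfying paused: {Paused}.
States satisfying E[paused → error U paused]: {Cancelled, Paused, Error, Queued, Done}.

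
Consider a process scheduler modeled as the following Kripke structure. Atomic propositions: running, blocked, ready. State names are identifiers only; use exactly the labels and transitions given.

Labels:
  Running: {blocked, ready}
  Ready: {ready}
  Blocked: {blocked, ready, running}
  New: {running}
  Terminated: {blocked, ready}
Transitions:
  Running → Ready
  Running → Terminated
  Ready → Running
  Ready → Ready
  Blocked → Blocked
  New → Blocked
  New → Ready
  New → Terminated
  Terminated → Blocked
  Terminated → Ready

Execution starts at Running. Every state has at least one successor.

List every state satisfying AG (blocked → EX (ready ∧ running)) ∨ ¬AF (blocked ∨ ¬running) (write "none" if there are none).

States satisfying blocked → EX (ready ∧ running): {Ready, Blocked, New, Terminated}.
States satisfying AG (blocked → EX (ready ∧ running)): {Blocked}.
States satisfying blocked ∨ ¬running: {Running, Ready, Blocked, Terminated}.
States satisfying AF (blocked ∨ ¬running): {Running, Ready, Blocked, New, Terminated}.
States satisfying ¬AF (blocked ∨ ¬running): ∅.
States satisfying AG (blocked → EX (ready ∧ running)) ∨ ¬AF (blocked ∨ ¬running): {Blocked}.

{Blocked}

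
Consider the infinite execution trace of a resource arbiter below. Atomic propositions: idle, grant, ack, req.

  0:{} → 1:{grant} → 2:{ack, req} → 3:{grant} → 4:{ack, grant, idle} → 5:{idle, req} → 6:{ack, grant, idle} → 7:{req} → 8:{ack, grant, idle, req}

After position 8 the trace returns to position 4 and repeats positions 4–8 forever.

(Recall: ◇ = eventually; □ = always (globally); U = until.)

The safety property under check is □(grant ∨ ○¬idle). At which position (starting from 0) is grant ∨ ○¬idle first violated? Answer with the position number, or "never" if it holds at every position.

5

Check grant ∨ ○¬idle at each position in order: 0 ✓, 1 ✓, 2 ✓, 3 ✓, 4 ✓.
At position 5 the labels are {idle, req} and the next position 6 has {ack, grant, idle}, so grant ∨ ○¬idle is false there. This is the first violation.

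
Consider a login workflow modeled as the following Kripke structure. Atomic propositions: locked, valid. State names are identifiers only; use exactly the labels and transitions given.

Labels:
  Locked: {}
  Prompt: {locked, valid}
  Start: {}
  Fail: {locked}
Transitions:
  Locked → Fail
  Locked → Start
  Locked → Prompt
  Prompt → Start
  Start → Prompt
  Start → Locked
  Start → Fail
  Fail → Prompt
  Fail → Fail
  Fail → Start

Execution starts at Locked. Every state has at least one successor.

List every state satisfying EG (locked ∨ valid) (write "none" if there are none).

{Fail}

States satisfying locked ∨ valid: {Prompt, Fail}.
States satisfying EG (locked ∨ valid): {Fail}.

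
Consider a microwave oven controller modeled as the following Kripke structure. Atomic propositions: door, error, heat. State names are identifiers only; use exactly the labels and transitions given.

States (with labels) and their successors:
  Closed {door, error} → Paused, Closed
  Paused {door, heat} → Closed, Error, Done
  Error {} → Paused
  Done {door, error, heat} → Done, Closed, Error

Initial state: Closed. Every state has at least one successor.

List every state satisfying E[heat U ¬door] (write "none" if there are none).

{Paused, Error, Done}

States satisfying heat: {Paused, Done}.
States satisfying ¬door: {Error}.
States satisfying E[heat U ¬door]: {Paused, Error, Done}.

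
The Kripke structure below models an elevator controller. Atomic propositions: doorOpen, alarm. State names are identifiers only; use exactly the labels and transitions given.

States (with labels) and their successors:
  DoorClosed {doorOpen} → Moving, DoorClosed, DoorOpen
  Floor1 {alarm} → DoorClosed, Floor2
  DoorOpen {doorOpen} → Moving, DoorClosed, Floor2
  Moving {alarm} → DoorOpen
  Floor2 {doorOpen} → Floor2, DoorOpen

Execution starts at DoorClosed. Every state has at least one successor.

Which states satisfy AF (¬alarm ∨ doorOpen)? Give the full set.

{DoorClosed, Floor1, DoorOpen, Moving, Floor2}

States satisfying ¬alarm ∨ doorOpen: {DoorClosed, DoorOpen, Floor2}.
States satisfying AF (¬alarm ∨ doorOpen): {DoorClosed, Floor1, DoorOpen, Moving, Floor2}.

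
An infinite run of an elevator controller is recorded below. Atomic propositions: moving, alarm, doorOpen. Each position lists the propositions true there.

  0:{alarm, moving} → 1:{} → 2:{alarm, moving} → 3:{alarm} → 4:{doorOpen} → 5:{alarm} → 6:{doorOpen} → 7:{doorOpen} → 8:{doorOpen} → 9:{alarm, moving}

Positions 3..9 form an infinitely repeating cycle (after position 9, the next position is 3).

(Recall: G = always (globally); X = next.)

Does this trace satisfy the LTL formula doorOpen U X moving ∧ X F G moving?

No

Walking from position 0: at position 0, X moving has not yet held and doorOpen fails, so doorOpen U X moving is false.
The position after 0 is 1; F G moving is false there.
At position 0: doorOpen U X moving is false; X F G moving is false; so doorOpen U X moving ∧ X F G moving is false.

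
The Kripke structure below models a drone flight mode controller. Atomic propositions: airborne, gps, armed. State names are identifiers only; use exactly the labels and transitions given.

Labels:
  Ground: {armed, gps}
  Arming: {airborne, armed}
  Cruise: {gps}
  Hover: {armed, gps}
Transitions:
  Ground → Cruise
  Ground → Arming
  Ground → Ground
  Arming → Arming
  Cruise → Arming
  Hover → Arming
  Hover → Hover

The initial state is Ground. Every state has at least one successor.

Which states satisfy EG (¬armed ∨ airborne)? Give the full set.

{Arming, Cruise}

States satisfying ¬armed ∨ airborne: {Arming, Cruise}.
States satisfying EG (¬armed ∨ airborne): {Arming, Cruise}.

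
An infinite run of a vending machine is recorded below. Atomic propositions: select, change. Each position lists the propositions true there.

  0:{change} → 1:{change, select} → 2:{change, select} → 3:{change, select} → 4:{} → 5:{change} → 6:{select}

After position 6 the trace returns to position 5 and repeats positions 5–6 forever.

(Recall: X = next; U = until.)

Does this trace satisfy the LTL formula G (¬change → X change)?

¬change → X change holds at every position 0..6, and those are all positions ever visited, so G (¬change → X change) holds.
Positions where ¬change holds: 4, 6.
Check X change at each: 4→ok, 6→ok.

Satisfied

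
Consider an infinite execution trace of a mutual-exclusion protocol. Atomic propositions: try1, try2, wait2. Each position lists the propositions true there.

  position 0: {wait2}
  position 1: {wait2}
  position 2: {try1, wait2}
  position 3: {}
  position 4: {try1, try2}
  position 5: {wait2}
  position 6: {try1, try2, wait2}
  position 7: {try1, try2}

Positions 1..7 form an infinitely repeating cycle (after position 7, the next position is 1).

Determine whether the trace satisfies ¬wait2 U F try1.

Holds

Walking from position 0: F try1 first holds at position 0, and ¬wait2 holds at every earlier position along the way, so ¬wait2 U F try1 holds.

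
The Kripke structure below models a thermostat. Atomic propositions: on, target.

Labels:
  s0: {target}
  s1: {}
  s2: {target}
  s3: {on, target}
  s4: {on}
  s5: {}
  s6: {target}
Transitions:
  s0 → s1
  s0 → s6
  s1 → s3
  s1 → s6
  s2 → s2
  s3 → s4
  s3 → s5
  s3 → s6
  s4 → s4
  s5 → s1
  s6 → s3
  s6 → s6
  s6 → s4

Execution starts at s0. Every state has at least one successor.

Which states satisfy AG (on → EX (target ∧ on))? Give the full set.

States satisfying on → EX (target ∧ on): {s0, s1, s2, s5, s6}.
States satisfying AG (on → EX (target ∧ on)): {s2}.

{s2}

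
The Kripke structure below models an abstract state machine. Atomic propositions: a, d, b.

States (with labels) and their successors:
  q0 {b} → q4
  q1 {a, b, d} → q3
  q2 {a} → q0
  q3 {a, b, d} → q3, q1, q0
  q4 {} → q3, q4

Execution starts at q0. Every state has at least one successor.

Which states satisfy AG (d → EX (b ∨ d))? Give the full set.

States satisfying d → EX (b ∨ d): {q0, q1, q2, q3, q4}.
States satisfying AG (d → EX (b ∨ d)): {q0, q1, q2, q3, q4}.

{q0, q1, q2, q3, q4}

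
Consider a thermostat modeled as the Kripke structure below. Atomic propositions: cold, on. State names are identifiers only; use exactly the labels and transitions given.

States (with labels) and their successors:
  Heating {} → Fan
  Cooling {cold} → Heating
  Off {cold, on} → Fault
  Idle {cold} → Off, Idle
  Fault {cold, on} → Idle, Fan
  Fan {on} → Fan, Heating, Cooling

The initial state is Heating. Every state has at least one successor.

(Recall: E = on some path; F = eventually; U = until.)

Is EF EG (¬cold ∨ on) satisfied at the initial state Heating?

States satisfying EG (¬cold ∨ on): {Heating, Off, Fault, Fan}.
States satisfying EF EG (¬cold ∨ on): {Heating, Cooling, Off, Idle, Fault, Fan}.
Some path from Heating reaches a state where EG (¬cold ∨ on) holds.
Heating ∈ Sat(EF EG (¬cold ∨ on)).

Satisfied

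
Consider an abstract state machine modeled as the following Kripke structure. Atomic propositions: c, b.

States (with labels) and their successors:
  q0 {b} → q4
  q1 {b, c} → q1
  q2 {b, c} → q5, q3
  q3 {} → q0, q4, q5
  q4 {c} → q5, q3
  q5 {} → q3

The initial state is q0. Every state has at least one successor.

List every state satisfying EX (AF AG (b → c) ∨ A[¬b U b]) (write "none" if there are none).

States satisfying AF AG (b → c) ∨ A[¬b U b]: {q0, q1, q2}.
States satisfying EX (AF AG (b → c) ∨ A[¬b U b]): {q1, q3}.

{q1, q3}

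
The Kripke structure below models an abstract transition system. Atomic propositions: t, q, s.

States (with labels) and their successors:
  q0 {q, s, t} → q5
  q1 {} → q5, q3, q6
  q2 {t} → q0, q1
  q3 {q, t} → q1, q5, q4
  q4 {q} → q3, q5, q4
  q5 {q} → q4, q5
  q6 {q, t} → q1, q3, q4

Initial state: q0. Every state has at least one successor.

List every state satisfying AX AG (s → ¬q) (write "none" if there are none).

{q0, q1, q3, q4, q5, q6}

States satisfying AG (s → ¬q): {q1, q3, q4, q5, q6}.
States satisfying AX AG (s → ¬q): {q0, q1, q3, q4, q5, q6}.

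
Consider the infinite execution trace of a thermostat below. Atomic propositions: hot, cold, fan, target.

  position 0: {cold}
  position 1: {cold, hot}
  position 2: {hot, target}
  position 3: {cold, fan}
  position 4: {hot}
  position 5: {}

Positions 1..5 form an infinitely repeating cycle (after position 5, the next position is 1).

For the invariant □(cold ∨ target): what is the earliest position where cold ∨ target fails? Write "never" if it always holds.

4

Check cold ∨ target at each position in order: 0 ✓, 1 ✓, 2 ✓, 3 ✓.
At position 4 the labels are {hot}, so cold ∨ target is false there. This is the first violation.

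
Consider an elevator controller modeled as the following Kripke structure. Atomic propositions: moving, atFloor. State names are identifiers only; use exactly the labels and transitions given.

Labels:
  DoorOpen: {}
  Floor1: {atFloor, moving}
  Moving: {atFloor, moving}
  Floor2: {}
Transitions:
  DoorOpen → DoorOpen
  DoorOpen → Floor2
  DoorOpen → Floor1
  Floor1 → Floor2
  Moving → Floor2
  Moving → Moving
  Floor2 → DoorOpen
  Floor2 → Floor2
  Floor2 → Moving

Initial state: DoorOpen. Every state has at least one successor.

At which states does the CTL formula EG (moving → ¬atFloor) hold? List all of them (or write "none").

States satisfying moving → ¬atFloor: {DoorOpen, Floor2}.
States satisfying EG (moving → ¬atFloor): {DoorOpen, Floor2}.

{DoorOpen, Floor2}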